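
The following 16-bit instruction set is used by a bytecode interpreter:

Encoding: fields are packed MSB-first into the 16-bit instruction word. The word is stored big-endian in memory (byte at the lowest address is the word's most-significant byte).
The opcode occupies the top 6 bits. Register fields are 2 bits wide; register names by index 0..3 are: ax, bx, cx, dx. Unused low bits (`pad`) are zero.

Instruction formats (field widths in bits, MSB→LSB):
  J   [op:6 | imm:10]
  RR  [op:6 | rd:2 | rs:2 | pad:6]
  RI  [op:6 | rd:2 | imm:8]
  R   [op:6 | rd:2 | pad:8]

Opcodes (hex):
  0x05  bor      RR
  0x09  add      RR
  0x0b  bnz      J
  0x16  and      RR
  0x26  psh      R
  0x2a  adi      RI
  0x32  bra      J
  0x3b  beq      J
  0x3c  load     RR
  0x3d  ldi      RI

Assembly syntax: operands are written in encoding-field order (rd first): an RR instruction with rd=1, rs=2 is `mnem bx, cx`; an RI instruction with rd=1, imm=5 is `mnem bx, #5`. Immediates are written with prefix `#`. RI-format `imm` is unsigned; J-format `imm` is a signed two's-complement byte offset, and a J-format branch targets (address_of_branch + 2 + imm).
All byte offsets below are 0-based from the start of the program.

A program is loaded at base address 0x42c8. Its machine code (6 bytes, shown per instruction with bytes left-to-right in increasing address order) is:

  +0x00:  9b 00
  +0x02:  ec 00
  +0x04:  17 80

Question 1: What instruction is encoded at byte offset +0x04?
bor dx, cx

[04] 17 80 → 0x1780
  top 6b → 0x5 → bor [RR]
  rd@[9:8]=0x3 ⇒ dx
  rs@[7:6]=0x2 ⇒ cx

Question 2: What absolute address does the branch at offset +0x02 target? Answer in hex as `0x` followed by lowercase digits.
0x42cc

[02] ec 00 → 0xec00
  op=0xec00>>10=0x3b ⇒ beq (J)
  imm@[9:0]=0x0 ⇒ #0
  target = base 0x42c8 + off 0x02 + 2 + imm 0 = 0x42cc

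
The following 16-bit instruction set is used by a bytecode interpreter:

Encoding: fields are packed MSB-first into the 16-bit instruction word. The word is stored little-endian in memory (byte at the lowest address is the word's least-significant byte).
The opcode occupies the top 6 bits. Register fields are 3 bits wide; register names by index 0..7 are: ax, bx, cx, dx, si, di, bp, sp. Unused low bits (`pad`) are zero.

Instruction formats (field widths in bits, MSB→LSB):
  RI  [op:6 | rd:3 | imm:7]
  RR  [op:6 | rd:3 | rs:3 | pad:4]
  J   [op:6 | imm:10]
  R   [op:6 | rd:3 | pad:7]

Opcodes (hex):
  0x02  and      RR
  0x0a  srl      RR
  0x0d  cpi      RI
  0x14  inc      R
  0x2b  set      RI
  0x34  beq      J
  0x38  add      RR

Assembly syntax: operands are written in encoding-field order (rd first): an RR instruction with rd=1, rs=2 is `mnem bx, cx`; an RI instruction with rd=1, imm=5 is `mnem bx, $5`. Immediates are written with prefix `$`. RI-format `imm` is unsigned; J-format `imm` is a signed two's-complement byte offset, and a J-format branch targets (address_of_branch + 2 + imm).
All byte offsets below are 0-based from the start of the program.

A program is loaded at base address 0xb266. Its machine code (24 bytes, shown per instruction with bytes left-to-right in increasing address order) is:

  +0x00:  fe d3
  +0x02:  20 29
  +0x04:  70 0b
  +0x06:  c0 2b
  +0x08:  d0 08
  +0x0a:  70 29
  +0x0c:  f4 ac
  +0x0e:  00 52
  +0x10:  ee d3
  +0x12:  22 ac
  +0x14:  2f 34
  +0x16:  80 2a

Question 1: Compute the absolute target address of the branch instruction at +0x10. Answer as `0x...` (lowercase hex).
+0x10: ee d3 ⇒ word 0xd3ee (little)
  op=0xd3ee>>10=0x34 ⇒ beq (J)
  imm: (w>>0)&0x3ff=0x3ee (s10→-18) → $-18
  target = base 0xb266 + off 0x10 + 2 + imm -18 = 0xb266

0xb266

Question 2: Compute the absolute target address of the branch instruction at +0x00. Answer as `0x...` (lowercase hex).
@+00  little-endian(fe d3) = 0xd3fe
  opcode bits[15:10]=0x34: beq/J
  imm@[9:0]=0x3fe (s10→-2) ⇒ $-2
  target = base 0xb266 + off 0x00 + 2 + imm -2 = 0xb266

0xb266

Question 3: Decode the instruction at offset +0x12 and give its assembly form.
set ax, $34

+0x12: 22 ac ⇒ word 0xac22 (little)
  top 6b → 0x2b → set [RI]
  [9:7] rd=0 = ax
  [6:0] imm=34 = $34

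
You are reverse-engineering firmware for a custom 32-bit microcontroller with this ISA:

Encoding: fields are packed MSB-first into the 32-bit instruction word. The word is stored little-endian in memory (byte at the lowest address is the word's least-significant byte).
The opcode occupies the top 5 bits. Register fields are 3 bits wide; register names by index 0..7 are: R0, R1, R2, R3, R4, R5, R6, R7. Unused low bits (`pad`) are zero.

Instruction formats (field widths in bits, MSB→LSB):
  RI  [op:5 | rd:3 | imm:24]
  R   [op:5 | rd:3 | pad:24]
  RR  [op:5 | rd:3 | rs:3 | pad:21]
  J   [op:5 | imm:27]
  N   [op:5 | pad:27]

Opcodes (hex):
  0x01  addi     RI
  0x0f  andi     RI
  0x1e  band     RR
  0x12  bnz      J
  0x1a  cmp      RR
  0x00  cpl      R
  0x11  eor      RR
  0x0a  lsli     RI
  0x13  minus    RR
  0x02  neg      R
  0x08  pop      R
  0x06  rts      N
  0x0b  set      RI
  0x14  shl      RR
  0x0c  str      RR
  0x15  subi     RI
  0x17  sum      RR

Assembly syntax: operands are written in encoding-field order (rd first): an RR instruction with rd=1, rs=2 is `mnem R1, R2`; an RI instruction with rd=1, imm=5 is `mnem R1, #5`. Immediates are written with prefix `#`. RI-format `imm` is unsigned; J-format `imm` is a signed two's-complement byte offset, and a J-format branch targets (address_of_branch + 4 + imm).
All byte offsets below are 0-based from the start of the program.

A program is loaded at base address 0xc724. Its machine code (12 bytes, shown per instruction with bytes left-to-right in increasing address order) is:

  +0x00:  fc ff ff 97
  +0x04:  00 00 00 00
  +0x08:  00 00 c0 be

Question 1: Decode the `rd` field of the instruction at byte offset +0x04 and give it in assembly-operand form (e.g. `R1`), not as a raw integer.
[04] 00 00 00 00 → 0x00000000
  top 5b → 0x0 → cpl [R]
  [26:24] rd=0 = R0

R0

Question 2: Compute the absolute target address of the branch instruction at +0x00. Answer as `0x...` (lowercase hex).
[00] fc ff ff 97 → 0x97fffffc
  opcode bits[31:27]=0x12: bnz/J
  imm: (w>>0)&0x7ffffff=0x7fffffc (s27→-4) → #-4
  target = base 0xc724 + off 0x00 + 4 + imm -4 = 0xc724

0xc724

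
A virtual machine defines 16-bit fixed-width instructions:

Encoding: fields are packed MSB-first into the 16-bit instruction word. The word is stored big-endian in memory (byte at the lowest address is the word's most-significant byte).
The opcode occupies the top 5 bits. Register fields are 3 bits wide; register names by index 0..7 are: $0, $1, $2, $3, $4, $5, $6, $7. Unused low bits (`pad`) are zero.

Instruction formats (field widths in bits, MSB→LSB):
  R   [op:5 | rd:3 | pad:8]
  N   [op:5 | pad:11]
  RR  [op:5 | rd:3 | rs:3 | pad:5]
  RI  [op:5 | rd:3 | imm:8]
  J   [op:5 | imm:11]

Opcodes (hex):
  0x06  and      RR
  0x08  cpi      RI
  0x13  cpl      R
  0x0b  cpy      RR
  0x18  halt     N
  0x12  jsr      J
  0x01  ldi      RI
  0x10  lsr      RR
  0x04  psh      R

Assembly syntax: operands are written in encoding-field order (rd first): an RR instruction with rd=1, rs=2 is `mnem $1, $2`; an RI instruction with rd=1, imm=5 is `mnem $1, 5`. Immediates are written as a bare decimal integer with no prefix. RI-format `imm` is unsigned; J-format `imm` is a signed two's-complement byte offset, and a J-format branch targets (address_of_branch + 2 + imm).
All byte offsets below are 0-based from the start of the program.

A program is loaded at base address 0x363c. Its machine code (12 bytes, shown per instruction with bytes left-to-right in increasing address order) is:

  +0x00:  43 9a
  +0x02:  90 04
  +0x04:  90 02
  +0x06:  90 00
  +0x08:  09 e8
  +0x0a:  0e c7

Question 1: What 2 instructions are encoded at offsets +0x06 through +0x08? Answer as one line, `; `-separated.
jsr 0; ldi $1, 232

@+06  big-endian(90 00) = 0x9000
  top 5b → 0x12 → jsr [J]
  imm@[10:0]=0x0 ⇒ 0
@+08  big-endian(09 e8) = 0x09e8
  top 5b → 0x1 → ldi [RI]
  rd@[10:8]=0x1 ⇒ $1
  imm@[7:0]=0xe8 ⇒ 232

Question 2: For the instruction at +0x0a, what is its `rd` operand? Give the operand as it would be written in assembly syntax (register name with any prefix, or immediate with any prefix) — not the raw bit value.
$6

+0x0a: 0e c7 ⇒ word 0x0ec7 (big)
  opcode bits[15:11]=0x1: ldi/RI
  [10:8] rd=6 = $6
  [7:0] imm=199 = 199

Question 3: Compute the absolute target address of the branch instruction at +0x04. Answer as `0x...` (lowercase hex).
0x3644

[04] 90 02 → 0x9002
  opcode bits[15:11]=0x12: jsr/J
  [10:0] imm=2 = 2
  target = base 0x363c + off 0x04 + 2 + imm 2 = 0x3644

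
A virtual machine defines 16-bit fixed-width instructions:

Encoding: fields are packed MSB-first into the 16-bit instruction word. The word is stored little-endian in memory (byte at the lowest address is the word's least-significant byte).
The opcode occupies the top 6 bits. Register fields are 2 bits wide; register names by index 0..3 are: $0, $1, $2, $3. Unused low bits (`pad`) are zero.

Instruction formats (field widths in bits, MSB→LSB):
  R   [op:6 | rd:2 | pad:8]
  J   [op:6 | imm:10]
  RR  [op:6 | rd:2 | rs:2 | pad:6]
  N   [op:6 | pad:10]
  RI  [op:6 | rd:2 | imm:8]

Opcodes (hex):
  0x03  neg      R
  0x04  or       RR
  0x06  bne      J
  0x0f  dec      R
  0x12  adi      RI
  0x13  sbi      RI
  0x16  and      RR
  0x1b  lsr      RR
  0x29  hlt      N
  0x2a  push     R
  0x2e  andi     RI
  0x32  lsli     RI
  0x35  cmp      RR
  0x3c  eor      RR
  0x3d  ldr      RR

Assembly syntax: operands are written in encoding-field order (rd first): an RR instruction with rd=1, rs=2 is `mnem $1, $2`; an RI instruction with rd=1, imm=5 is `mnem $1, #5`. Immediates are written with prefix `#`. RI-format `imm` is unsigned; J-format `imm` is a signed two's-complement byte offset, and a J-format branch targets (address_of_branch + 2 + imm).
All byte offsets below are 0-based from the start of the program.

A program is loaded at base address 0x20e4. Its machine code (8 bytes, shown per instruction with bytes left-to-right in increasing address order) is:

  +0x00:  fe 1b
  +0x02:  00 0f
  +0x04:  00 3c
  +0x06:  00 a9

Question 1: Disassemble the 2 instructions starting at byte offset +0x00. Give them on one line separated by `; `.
+0x00: fe 1b ⇒ word 0x1bfe (little)
  opcode bits[15:10]=0x6: bne/J
  imm@[9:0]=0x3fe (s10→-2) ⇒ #-2
+0x02: 00 0f ⇒ word 0x0f00 (little)
  opcode bits[15:10]=0x3: neg/R
  rd@[9:8]=0x3 ⇒ $3

bne #-2; neg $3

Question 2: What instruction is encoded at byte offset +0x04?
dec $0

[04] 00 3c → 0x3c00
  top 6b → 0xf → dec [R]
  rd: (w>>8)&0x3=0x0 → $0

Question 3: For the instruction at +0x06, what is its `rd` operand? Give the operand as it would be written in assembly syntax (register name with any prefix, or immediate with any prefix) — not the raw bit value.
$1

@+06  little-endian(00 a9) = 0xa900
  opcode bits[15:10]=0x2a: push/R
  [9:8] rd=1 = $1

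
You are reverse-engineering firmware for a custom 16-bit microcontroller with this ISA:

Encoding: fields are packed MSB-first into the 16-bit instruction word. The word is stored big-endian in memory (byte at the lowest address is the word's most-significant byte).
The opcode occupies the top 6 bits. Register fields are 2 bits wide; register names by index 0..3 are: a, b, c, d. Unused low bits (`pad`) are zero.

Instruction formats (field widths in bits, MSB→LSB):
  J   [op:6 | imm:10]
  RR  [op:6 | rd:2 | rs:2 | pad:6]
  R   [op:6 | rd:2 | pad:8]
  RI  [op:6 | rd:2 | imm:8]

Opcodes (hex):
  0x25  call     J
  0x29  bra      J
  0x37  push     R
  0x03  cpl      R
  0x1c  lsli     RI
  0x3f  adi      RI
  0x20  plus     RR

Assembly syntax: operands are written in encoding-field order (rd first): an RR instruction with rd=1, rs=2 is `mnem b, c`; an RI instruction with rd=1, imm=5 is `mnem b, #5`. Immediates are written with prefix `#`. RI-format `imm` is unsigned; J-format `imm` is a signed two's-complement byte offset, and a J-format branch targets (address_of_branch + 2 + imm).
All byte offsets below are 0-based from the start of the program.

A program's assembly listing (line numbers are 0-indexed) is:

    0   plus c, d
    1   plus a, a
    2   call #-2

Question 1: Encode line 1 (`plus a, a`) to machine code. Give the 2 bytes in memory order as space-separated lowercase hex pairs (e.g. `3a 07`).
80 00

line 1 (plus): pack op=0x20:6|rd=0:2|rs=0:2|pad=0:6 = 0x8000; big→ 80 00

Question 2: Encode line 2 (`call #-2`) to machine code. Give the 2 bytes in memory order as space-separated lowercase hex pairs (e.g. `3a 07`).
line 2 (call): pack op=0x25:6|imm=-2:10 = 0x97fe; big→ 97 fe

97 fe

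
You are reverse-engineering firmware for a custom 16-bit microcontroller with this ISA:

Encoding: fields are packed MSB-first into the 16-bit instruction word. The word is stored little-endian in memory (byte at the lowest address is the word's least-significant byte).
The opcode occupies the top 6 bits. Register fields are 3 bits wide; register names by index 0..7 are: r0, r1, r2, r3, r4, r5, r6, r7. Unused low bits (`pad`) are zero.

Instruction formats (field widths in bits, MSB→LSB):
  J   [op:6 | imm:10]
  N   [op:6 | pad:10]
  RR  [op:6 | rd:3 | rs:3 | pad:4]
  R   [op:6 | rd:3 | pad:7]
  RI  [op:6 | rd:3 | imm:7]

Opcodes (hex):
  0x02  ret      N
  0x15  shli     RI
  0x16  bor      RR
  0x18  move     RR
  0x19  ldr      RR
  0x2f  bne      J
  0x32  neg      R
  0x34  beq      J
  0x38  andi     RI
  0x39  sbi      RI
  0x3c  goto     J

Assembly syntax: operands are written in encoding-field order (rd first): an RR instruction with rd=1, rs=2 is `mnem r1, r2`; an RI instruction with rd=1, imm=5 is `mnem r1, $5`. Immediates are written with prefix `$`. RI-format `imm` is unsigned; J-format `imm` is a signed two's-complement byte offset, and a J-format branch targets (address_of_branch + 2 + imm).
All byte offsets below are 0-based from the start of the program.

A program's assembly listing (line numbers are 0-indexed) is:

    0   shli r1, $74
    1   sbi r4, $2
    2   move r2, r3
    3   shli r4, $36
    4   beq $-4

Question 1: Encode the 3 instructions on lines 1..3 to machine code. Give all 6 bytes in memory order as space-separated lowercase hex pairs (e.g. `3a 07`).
02 e6 30 61 24 56

L1: sbi op=0x39:6|rd=4:3|imm=2:7 ⇒ 0xe602 ⇒ little 02 e6
L2: move op=0x18:6|rd=2:3|rs=3:3|pad=0:4 ⇒ 0x6130 ⇒ little 30 61
L3: shli op=0x15:6|rd=4:3|imm=36:7 ⇒ 0x5624 ⇒ little 24 56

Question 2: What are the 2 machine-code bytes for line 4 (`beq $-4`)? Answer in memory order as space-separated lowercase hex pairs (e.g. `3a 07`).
fc d3

line 4 (beq): pack op=0x34:6|imm=-4:10 = 0xd3fc; little→ fc d3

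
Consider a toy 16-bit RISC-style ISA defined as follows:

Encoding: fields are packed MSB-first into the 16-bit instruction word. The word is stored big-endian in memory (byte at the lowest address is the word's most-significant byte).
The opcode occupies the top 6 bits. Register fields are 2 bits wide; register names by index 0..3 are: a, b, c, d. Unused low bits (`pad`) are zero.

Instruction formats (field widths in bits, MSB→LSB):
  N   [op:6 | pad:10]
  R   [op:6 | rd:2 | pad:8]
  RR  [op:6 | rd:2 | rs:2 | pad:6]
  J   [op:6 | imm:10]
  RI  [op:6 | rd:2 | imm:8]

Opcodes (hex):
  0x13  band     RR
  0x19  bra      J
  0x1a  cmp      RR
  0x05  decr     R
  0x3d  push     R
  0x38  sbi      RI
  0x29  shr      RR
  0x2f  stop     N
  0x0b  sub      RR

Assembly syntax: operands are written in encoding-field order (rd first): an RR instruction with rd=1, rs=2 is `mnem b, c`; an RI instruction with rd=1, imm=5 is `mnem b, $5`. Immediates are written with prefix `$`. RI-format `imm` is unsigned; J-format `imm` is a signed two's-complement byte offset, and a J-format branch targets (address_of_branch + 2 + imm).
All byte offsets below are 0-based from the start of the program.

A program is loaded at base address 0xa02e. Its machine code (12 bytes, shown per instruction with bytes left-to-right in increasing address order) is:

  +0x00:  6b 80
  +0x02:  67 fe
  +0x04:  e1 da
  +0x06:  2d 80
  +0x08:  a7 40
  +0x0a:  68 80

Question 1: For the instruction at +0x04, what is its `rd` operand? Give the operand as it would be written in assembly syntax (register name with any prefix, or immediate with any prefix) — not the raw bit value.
b

off 0x04: read e1 da as big → 0xe1da
  opcode bits[15:10]=0x38: sbi/RI
  rd@[9:8]=0x1 ⇒ b
  imm@[7:0]=0xda ⇒ $218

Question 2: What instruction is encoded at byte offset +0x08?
+0x08: a7 40 ⇒ word 0xa740 (big)
  top 6b → 0x29 → shr [RR]
  [9:8] rd=3 = d
  [7:6] rs=1 = b

shr d, b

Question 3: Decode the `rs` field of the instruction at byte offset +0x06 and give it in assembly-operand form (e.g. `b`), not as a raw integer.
off 0x06: read 2d 80 as big → 0x2d80
  op=0x2d80>>10=0xb ⇒ sub (RR)
  rd: (w>>8)&0x3=0x1 → b
  rs: (w>>6)&0x3=0x2 → c

c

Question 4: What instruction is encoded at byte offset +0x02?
off 0x02: read 67 fe as big → 0x67fe
  op=0x67fe>>10=0x19 ⇒ bra (J)
  imm: (w>>0)&0x3ff=0x3fe (s10→-2) → $-2

bra $-2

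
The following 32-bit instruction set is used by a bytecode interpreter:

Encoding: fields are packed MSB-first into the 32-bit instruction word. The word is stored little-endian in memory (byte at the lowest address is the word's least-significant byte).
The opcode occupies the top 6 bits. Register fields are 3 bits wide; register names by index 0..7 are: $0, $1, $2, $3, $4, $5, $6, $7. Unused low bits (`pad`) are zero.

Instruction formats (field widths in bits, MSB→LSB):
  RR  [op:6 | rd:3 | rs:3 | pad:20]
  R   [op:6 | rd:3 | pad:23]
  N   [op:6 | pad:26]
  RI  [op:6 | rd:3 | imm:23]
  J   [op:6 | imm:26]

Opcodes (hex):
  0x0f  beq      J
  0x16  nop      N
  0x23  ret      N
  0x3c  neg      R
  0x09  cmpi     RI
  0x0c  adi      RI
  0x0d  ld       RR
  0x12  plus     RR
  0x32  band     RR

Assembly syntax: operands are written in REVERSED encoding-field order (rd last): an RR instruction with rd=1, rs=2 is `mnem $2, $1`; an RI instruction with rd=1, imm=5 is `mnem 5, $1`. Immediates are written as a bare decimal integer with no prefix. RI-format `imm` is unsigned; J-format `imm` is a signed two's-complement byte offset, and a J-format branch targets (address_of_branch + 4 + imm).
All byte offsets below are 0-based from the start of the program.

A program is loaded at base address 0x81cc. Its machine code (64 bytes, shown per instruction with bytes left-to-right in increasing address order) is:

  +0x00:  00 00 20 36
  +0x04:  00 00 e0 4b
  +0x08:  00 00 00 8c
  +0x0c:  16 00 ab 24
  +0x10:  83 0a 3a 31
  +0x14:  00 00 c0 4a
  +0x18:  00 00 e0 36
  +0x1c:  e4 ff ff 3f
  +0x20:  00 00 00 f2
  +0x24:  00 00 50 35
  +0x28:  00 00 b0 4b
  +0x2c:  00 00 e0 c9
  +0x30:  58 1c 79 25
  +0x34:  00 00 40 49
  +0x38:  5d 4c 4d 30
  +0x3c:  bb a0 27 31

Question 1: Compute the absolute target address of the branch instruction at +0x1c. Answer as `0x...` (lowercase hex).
0x81d0

@+1c  little-endian(e4 ff ff 3f) = 0x3fffffe4
  op=0x3fffffe4>>26=0xf ⇒ beq (J)
  imm: (w>>0)&0x3ffffff=0x3ffffe4 (s26→-28) → -28
  target = base 0x81cc + off 0x1c + 4 + imm -28 = 0x81d0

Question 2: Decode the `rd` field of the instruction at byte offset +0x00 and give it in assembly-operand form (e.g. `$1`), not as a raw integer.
$4

off 0x00: read 00 00 20 36 as little → 0x36200000
  opcode bits[31:26]=0xd: ld/RR
  rd@[25:23]=0x4 ⇒ $4
  rs@[22:20]=0x2 ⇒ $2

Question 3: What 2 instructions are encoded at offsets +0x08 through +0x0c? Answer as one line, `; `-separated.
[08] 00 00 00 8c → 0x8c000000
  opcode bits[31:26]=0x23: ret/N
[0c] 16 00 ab 24 → 0x24ab0016
  opcode bits[31:26]=0x9: cmpi/RI
  rd@[25:23]=0x1 ⇒ $1
  imm@[22:0]=0x2b0016 ⇒ 2818070

ret; cmpi 2818070, $1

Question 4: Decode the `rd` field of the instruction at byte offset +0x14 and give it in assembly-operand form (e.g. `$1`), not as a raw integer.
$5

off 0x14: read 00 00 c0 4a as little → 0x4ac00000
  top 6b → 0x12 → plus [RR]
  [25:23] rd=5 = $5
  [22:20] rs=4 = $4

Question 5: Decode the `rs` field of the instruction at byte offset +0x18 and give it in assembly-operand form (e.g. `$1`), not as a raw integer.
[18] 00 00 e0 36 → 0x36e00000
  opcode bits[31:26]=0xd: ld/RR
  rd@[25:23]=0x5 ⇒ $5
  rs@[22:20]=0x6 ⇒ $6

$6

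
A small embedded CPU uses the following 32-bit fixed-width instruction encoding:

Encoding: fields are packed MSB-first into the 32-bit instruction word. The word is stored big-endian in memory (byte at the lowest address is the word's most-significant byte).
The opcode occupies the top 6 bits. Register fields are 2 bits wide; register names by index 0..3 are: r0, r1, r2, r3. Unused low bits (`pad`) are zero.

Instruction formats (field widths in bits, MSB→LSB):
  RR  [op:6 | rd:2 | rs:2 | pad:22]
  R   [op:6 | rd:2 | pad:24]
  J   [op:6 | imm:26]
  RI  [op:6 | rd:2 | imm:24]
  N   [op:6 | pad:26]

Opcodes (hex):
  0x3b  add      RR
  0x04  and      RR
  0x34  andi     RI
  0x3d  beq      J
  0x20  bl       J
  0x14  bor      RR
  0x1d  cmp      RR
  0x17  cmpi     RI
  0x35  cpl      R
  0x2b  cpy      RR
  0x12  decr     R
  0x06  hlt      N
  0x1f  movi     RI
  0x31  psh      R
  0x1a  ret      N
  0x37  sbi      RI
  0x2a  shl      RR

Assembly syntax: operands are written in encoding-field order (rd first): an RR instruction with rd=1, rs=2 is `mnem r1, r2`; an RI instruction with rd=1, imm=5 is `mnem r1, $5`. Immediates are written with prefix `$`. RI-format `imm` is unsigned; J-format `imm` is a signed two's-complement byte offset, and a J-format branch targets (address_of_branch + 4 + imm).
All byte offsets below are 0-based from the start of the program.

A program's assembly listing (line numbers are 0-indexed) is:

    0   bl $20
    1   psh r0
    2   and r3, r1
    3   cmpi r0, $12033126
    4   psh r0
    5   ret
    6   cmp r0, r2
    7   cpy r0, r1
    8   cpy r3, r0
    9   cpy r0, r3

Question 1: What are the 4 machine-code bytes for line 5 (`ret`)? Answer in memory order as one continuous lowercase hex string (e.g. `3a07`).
68000000

5. ret fields op=0x1a:6|pad=0:26 → word 68000000h → 68 00 00 00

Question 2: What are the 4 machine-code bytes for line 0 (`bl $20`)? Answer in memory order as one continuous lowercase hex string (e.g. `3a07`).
80000014

line 0 (bl): pack op=0x20:6|imm=20:26 = 0x80000014; big→ 80 00 00 14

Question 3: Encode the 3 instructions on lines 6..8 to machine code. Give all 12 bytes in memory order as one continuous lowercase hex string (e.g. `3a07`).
line 6 (cmp): pack op=0x1d:6|rd=0:2|rs=2:2|pad=0:22 = 0x74800000; big→ 74 80 00 00
line 7 (cpy): pack op=0x2b:6|rd=0:2|rs=1:2|pad=0:22 = 0xac400000; big→ ac 40 00 00
line 8 (cpy): pack op=0x2b:6|rd=3:2|rs=0:2|pad=0:22 = 0xaf000000; big→ af 00 00 00

74800000ac400000af000000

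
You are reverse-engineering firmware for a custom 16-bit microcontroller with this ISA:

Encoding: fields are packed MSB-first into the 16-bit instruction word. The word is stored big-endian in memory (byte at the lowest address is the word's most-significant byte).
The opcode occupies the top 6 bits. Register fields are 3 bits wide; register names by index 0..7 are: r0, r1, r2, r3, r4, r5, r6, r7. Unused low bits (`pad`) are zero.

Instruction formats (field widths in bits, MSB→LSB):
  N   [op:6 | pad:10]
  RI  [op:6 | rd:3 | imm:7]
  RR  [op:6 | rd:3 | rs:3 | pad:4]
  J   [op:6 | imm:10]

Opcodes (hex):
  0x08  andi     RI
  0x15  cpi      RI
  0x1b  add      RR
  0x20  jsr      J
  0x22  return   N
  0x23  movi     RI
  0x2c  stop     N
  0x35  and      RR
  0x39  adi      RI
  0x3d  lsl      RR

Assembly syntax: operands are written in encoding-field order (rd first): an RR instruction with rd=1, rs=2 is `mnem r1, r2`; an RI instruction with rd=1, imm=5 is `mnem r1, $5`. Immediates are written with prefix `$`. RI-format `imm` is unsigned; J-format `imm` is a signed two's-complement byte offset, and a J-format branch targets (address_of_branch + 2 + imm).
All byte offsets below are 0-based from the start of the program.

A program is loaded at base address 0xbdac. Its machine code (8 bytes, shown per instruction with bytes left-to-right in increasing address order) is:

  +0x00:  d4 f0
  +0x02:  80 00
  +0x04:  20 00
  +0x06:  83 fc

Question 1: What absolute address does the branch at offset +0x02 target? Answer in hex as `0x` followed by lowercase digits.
off 0x02: read 80 00 as big → 0x8000
  opcode bits[15:10]=0x20: jsr/J
  imm@[9:0]=0x0 ⇒ $0
  target = base 0xbdac + off 0x02 + 2 + imm 0 = 0xbdb0

0xbdb0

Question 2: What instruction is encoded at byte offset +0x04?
andi r0, $0

[04] 20 00 → 0x2000
  op=0x2000>>10=0x8 ⇒ andi (RI)
  rd@[9:7]=0x0 ⇒ r0
  imm@[6:0]=0x0 ⇒ $0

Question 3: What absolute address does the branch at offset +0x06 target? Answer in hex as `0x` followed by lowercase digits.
0xbdb0

+0x06: 83 fc ⇒ word 0x83fc (big)
  top 6b → 0x20 → jsr [J]
  [9:0] imm=1020 (s10→-4) = $-4
  target = base 0xbdac + off 0x06 + 2 + imm -4 = 0xbdb0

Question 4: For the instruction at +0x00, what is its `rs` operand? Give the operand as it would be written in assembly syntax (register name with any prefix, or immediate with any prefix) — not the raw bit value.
r7

+0x00: d4 f0 ⇒ word 0xd4f0 (big)
  top 6b → 0x35 → and [RR]
  rd@[9:7]=0x1 ⇒ r1
  rs@[6:4]=0x7 ⇒ r7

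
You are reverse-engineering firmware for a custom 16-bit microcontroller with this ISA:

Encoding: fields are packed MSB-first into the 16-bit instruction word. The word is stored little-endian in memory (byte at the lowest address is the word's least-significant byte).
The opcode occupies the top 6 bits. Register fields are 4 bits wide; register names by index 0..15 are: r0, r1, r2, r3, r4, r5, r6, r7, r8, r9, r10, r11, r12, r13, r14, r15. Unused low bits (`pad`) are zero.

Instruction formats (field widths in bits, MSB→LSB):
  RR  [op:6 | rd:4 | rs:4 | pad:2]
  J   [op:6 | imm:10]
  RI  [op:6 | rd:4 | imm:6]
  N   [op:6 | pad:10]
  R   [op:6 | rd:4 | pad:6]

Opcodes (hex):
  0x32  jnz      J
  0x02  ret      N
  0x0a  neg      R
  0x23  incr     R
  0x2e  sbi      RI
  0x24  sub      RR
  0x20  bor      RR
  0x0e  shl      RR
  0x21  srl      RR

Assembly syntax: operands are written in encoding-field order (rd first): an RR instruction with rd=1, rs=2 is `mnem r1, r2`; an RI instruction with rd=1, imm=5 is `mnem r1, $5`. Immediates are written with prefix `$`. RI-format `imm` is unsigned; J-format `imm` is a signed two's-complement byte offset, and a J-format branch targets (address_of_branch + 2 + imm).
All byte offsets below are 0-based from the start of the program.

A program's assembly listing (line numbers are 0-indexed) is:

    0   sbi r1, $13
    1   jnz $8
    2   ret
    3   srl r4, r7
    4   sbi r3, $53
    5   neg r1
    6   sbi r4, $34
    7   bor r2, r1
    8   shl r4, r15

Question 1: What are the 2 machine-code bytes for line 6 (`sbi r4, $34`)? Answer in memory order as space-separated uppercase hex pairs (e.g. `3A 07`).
22 B9

line 6 (sbi): pack op=0x2e:6|rd=4:4|imm=34:6 = 0xb922; little→ 22 b9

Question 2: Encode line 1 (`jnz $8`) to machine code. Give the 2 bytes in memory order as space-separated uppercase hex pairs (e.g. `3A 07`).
L1: jnz op=0x32:6|imm=8:10 ⇒ 0xc808 ⇒ little 08 c8

08 C8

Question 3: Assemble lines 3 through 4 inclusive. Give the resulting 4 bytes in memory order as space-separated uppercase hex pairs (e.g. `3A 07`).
3. srl fields op=0x21:6|rd=4:4|rs=7:4|pad=0:2 → word 851ch → 1c 85
4. sbi fields op=0x2e:6|rd=3:4|imm=53:6 → word b8f5h → f5 b8

1C 85 F5 B8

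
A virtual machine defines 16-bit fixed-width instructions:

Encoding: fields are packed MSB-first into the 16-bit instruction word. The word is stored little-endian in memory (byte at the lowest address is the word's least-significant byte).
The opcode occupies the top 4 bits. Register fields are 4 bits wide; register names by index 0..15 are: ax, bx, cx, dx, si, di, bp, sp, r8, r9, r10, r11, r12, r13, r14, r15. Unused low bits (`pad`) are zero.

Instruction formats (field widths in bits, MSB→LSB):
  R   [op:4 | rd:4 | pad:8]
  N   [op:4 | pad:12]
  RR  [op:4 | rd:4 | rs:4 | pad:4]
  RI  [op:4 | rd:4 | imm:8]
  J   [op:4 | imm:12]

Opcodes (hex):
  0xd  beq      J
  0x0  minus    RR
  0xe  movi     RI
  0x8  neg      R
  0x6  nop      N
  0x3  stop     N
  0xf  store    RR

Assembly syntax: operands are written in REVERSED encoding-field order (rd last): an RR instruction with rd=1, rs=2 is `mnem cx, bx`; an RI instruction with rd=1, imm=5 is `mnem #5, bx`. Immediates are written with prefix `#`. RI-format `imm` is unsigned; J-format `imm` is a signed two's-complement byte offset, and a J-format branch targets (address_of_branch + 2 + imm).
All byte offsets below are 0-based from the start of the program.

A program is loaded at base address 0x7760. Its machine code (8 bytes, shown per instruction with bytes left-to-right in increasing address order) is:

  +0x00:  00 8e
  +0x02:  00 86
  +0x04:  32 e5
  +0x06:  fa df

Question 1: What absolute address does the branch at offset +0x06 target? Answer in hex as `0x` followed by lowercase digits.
off 0x06: read fa df as little → 0xdffa
  opcode bits[15:12]=0xd: beq/J
  imm@[11:0]=0xffa (s12→-6) ⇒ #-6
  target = base 0x7760 + off 0x06 + 2 + imm -6 = 0x7762

0x7762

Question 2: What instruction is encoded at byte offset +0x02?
neg bp

[02] 00 86 → 0x8600
  opcode bits[15:12]=0x8: neg/R
  rd@[11:8]=0x6 ⇒ bp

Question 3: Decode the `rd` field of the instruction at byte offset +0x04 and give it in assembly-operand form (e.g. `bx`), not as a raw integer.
[04] 32 e5 → 0xe532
  top 4b → 0xe → movi [RI]
  [11:8] rd=5 = di
  [7:0] imm=50 = #50

di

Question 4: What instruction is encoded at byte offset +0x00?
neg r14

off 0x00: read 00 8e as little → 0x8e00
  op=0x8e00>>12=0x8 ⇒ neg (R)
  rd@[11:8]=0xe ⇒ r14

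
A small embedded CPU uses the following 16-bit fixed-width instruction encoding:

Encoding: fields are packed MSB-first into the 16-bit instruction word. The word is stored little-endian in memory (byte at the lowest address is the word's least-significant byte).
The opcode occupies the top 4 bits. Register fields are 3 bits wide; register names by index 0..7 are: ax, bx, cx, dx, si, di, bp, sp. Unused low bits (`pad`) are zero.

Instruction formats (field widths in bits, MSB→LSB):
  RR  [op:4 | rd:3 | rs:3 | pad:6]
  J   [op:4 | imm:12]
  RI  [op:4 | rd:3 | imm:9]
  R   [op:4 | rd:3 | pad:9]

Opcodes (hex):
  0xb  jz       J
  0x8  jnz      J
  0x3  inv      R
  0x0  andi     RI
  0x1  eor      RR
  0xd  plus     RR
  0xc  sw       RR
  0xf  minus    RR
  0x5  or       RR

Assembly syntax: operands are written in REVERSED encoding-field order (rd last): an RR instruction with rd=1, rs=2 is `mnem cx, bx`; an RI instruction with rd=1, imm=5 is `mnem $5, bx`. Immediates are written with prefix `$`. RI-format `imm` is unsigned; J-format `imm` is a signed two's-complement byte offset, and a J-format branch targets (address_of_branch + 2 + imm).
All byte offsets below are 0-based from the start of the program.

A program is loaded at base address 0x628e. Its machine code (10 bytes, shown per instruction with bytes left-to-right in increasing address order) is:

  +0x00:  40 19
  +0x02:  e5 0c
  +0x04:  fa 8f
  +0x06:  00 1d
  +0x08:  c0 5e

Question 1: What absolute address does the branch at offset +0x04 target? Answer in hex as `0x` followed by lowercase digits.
+0x04: fa 8f ⇒ word 0x8ffa (little)
  top 4b → 0x8 → jnz [J]
  [11:0] imm=4090 (s12→-6) = $-6
  target = base 0x628e + off 0x04 + 2 + imm -6 = 0x628e

0x628e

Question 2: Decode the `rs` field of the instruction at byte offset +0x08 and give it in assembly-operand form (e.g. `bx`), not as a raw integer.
off 0x08: read c0 5e as little → 0x5ec0
  top 4b → 0x5 → or [RR]
  rd: (w>>9)&0x7=0x7 → sp
  rs: (w>>6)&0x7=0x3 → dx

dx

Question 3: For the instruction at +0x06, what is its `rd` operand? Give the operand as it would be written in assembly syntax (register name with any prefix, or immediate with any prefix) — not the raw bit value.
bp

off 0x06: read 00 1d as little → 0x1d00
  top 4b → 0x1 → eor [RR]
  rd@[11:9]=0x6 ⇒ bp
  rs@[8:6]=0x4 ⇒ si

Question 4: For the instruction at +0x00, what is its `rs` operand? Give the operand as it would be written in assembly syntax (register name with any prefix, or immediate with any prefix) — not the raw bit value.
di

+0x00: 40 19 ⇒ word 0x1940 (little)
  top 4b → 0x1 → eor [RR]
  rd@[11:9]=0x4 ⇒ si
  rs@[8:6]=0x5 ⇒ di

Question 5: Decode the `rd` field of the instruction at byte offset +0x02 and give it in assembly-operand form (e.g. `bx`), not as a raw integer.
bp

off 0x02: read e5 0c as little → 0x0ce5
  top 4b → 0x0 → andi [RI]
  rd: (w>>9)&0x7=0x6 → bp
  imm: (w>>0)&0x1ff=0xe5 → $229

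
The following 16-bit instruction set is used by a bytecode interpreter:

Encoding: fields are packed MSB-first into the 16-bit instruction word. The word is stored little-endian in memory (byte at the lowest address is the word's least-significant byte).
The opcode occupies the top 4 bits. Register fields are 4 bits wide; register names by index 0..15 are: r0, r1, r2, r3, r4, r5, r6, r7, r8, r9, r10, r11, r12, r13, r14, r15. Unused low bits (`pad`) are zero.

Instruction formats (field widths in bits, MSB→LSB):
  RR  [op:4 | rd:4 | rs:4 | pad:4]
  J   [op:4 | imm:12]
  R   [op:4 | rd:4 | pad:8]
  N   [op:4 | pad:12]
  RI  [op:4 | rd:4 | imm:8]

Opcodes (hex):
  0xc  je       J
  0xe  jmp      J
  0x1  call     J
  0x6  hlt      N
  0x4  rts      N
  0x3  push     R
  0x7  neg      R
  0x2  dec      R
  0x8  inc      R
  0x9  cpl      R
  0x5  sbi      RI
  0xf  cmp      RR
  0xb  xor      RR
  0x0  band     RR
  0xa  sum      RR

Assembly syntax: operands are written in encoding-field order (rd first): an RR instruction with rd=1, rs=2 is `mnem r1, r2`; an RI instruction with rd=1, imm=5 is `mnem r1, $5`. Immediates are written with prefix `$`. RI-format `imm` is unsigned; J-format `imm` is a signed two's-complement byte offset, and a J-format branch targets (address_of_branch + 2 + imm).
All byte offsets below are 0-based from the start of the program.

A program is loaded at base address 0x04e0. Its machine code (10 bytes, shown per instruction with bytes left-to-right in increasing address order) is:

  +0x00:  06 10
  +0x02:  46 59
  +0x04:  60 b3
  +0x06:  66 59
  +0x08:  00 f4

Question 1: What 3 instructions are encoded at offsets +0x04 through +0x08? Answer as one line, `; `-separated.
xor r3, r6; sbi r9, $102; cmp r4, r0

off 0x04: read 60 b3 as little → 0xb360
  op=0xb360>>12=0xb ⇒ xor (RR)
  rd: (w>>8)&0xf=0x3 → r3
  rs: (w>>4)&0xf=0x6 → r6
off 0x06: read 66 59 as little → 0x5966
  op=0x5966>>12=0x5 ⇒ sbi (RI)
  rd: (w>>8)&0xf=0x9 → r9
  imm: (w>>0)&0xff=0x66 → $102
off 0x08: read 00 f4 as little → 0xf400
  op=0xf400>>12=0xf ⇒ cmp (RR)
  rd: (w>>8)&0xf=0x4 → r4
  rs: (w>>4)&0xf=0x0 → r0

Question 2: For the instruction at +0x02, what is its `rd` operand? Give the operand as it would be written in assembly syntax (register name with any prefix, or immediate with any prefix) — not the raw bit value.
@+02  little-endian(46 59) = 0x5946
  top 4b → 0x5 → sbi [RI]
  [11:8] rd=9 = r9
  [7:0] imm=70 = $70

r9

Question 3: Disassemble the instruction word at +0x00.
call $6

@+00  little-endian(06 10) = 0x1006
  op=0x1006>>12=0x1 ⇒ call (J)
  imm@[11:0]=0x6 ⇒ $6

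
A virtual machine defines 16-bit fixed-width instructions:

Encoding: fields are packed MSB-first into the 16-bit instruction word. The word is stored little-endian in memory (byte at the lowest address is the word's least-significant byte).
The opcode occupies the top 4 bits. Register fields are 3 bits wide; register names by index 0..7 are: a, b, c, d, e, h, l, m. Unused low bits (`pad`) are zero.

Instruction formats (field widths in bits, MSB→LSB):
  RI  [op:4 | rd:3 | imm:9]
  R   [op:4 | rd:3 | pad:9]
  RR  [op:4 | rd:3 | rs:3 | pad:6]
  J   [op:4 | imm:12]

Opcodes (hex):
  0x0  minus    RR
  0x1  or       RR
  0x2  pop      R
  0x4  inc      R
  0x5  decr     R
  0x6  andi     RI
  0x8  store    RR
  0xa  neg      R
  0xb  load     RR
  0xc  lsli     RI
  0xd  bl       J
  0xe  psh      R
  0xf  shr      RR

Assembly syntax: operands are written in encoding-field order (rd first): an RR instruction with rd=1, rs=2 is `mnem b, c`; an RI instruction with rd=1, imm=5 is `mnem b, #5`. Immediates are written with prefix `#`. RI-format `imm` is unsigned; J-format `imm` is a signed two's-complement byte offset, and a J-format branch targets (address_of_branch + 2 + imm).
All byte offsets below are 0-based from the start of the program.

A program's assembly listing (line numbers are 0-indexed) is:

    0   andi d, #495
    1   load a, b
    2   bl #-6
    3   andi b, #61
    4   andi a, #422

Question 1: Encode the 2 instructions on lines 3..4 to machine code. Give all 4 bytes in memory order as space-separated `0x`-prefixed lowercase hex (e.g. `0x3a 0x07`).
0x3d 0x62 0xa6 0x61

line 3 (andi): pack op=0x6:4|rd=1:3|imm=61:9 = 0x623d; little→ 3d 62
line 4 (andi): pack op=0x6:4|rd=0:3|imm=422:9 = 0x61a6; little→ a6 61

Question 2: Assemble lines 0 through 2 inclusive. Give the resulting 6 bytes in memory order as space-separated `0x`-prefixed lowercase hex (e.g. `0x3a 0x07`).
0xef 0x67 0x40 0xb0 0xfa 0xdf

line 0 (andi): pack op=0x6:4|rd=3:3|imm=495:9 = 0x67ef; little→ ef 67
line 1 (load): pack op=0xb:4|rd=0:3|rs=1:3|pad=0:6 = 0xb040; little→ 40 b0
line 2 (bl): pack op=0xd:4|imm=-6:12 = 0xdffa; little→ fa df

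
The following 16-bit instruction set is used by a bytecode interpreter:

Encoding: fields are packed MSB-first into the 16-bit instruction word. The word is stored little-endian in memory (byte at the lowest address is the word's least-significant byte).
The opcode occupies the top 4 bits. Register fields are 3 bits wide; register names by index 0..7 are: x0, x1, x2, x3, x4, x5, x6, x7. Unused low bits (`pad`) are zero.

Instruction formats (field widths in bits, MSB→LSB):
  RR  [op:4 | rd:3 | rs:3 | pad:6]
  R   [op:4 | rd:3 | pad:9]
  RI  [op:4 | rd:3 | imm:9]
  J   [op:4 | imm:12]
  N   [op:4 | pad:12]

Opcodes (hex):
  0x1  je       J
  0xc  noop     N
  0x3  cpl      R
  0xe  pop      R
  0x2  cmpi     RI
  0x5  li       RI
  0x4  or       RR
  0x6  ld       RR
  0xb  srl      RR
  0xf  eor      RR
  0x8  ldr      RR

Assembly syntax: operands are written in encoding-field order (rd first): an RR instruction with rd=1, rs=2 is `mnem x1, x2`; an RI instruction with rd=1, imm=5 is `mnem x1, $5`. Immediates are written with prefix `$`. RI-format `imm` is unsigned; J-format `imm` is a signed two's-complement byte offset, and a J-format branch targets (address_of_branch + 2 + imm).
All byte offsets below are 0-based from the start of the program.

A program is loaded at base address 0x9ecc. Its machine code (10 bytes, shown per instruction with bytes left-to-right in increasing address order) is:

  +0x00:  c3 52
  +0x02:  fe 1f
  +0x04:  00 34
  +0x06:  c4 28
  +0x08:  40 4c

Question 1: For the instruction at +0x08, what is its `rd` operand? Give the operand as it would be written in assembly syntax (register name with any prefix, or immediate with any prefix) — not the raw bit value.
x6

@+08  little-endian(40 4c) = 0x4c40
  opcode bits[15:12]=0x4: or/RR
  rd@[11:9]=0x6 ⇒ x6
  rs@[8:6]=0x1 ⇒ x1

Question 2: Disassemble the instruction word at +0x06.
cmpi x4, $196

off 0x06: read c4 28 as little → 0x28c4
  opcode bits[15:12]=0x2: cmpi/RI
  rd: (w>>9)&0x7=0x4 → x4
  imm: (w>>0)&0x1ff=0xc4 → $196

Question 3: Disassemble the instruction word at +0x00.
li x1, $195

@+00  little-endian(c3 52) = 0x52c3
  opcode bits[15:12]=0x5: li/RI
  rd: (w>>9)&0x7=0x1 → x1
  imm: (w>>0)&0x1ff=0xc3 → $195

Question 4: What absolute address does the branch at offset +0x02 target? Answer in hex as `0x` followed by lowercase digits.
0x9ece

off 0x02: read fe 1f as little → 0x1ffe
  op=0x1ffe>>12=0x1 ⇒ je (J)
  imm@[11:0]=0xffe (s12→-2) ⇒ $-2
  target = base 0x9ecc + off 0x02 + 2 + imm -2 = 0x9ece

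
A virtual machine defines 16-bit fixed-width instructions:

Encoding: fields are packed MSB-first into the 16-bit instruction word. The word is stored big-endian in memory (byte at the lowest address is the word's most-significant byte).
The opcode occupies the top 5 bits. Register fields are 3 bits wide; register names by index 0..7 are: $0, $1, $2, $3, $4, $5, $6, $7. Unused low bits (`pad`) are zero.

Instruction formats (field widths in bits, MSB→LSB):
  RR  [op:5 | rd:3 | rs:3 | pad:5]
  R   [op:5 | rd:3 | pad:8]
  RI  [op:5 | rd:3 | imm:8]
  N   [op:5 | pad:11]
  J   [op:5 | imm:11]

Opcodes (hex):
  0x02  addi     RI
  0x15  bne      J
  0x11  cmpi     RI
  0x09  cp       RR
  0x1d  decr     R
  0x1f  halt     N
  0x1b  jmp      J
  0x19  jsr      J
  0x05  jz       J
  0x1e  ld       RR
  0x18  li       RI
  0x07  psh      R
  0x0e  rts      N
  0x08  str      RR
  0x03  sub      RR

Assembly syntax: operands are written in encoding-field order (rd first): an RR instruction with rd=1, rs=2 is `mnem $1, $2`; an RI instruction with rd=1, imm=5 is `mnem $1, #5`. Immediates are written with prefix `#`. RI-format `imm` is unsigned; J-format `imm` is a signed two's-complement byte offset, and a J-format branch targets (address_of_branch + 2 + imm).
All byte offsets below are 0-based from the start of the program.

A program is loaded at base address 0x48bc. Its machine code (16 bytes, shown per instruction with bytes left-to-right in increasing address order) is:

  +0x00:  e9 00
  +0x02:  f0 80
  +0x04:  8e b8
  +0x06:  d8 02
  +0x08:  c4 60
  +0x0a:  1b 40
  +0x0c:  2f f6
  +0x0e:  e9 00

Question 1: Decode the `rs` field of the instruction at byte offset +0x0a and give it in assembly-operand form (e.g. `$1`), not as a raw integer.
+0x0a: 1b 40 ⇒ word 0x1b40 (big)
  opcode bits[15:11]=0x3: sub/RR
  rd@[10:8]=0x3 ⇒ $3
  rs@[7:5]=0x2 ⇒ $2

$2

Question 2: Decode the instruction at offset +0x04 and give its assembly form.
cmpi $6, #184

@+04  big-endian(8e b8) = 0x8eb8
  opcode bits[15:11]=0x11: cmpi/RI
  [10:8] rd=6 = $6
  [7:0] imm=184 = #184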